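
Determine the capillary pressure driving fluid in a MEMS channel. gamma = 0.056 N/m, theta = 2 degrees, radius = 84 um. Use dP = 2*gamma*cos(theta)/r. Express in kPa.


Step 1: cos(2 deg) = 0.9994
Step 2: Convert r to m: r = 84e-6 m
Step 3: dP = 2 * 0.056 * 0.9994 / 84e-6 = 1332.5 Pa
Step 4: Convert Pa to kPa (divide by 1000).
dP = 1.33 kPa


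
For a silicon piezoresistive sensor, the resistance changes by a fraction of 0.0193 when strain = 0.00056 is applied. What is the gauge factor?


Step 1: Identify values.
dR/R = 0.0193, strain = 0.00056
Step 2: GF = (dR/R) / strain = 0.0193 / 0.00056
GF = 34.5


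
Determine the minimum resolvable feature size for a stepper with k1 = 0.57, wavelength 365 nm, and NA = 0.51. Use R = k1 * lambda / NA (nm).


Step 1: Identify values: k1 = 0.57, lambda = 365 nm, NA = 0.51
Step 2: R = k1 * lambda / NA
R = 0.57 * 365 / 0.51
R = 407.9 nm


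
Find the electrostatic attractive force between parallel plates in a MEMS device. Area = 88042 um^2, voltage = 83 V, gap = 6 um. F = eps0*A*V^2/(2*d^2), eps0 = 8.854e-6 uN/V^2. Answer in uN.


Step 1: Identify parameters.
eps0 = 8.854e-6 uN/V^2, A = 88042 um^2, V = 83 V, d = 6 um
Step 2: Compute V^2 = 83^2 = 6889
Step 3: Compute d^2 = 6^2 = 36
Step 4: F = 0.5 * 8.854e-6 * 88042 * 6889 / 36
F = 74.585 uN


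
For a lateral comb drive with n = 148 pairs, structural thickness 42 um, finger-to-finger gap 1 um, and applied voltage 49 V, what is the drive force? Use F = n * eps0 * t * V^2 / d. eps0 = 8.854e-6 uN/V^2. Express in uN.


Step 1: Parameters: n=148, eps0=8.854e-6 uN/V^2, t=42 um, V=49 V, d=1 um
Step 2: V^2 = 2401
Step 3: F = 148 * 8.854e-6 * 42 * 2401 / 1
F = 132.143 uN


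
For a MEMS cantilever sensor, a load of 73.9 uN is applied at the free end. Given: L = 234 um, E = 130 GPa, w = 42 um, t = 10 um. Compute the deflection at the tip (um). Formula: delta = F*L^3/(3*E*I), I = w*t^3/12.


Step 1: Calculate the second moment of area.
I = w * t^3 / 12 = 42 * 10^3 / 12 = 3500.0 um^4
Step 2: Convert E to consistent units (1 GPa = 1000 uN/um^2).
E = 130 GPa = 130000 uN/um^2
Step 3: Calculate tip deflection.
delta = F * L^3 / (3 * E * I)
delta = 73.9 * 234^3 / (3 * 130000 * 3500.0)
delta = 0.6937 um


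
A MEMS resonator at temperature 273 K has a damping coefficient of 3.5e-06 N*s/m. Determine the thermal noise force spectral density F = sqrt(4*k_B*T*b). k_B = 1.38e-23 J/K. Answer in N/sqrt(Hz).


Step 1: Compute 4 * k_B * T * b
= 4 * 1.38e-23 * 273 * 3.5e-06
= 5.2744e-26 N^2/Hz
Step 2: F_noise = sqrt(5.2744e-26)
F_noise = 2.30e-13 N/sqrt(Hz)


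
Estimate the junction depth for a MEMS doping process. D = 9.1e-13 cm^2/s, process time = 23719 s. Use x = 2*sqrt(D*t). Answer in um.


Step 1: Compute D*t = 9.1e-13 * 23719 = 2.158429e-08 cm^2
Step 2: sqrt(D*t) = 1.46916e-04 cm
Step 3: x = 2 * 1.46916e-04 cm = 2.93832e-04 cm
Step 4: Convert to um (1 cm = 1e4 um): x = 2.938 um


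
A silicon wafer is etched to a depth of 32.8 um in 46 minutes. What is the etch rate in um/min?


Step 1: Etch rate = depth / time
Step 2: rate = 32.8 / 46
rate = 0.713 um/min


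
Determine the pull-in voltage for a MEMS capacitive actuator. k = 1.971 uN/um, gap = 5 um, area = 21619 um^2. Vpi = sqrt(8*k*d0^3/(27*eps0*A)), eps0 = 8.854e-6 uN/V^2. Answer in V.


Step 1: Compute numerator: 8 * k * d0^3 = 8 * 1.971 * 5^3 = 1971.0
Step 2: Compute denominator: 27 * eps0 * A = 27 * 8.854e-6 * 21619 = 5.168195
Step 3: Vpi = sqrt(1971.0 / 5.168195)
Vpi = 19.53 V


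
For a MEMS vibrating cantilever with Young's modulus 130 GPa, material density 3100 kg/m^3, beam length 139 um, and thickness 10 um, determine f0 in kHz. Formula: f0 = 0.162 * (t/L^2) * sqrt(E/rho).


Step 1: Convert units to SI.
t_SI = 10e-6 m, L_SI = 139e-6 m
Step 2: Calculate sqrt(E/rho).
sqrt(130e9 / 3100) = 6475.76 m/s
Step 3: Compute f0.
f0 = 0.162 * 10e-6 / (139e-6)^2 * 6475.76 = 542970.4 Hz = 542.97 kHz


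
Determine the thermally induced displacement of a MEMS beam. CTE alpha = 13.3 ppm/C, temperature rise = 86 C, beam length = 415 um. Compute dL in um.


Step 1: Convert CTE: alpha = 13.3 ppm/C = 13.3e-6 /C
Step 2: dL = 13.3e-6 * 86 * 415
dL = 0.4747 um


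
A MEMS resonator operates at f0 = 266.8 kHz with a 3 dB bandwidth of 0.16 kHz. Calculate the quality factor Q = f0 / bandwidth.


Step 1: Q = f0 / bandwidth
Step 2: Q = 266.8 / 0.16
Q = 1667.5


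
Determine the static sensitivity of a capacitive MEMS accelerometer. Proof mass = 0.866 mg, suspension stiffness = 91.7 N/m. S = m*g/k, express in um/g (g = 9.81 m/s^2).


Step 1: Convert mass: m = 0.866 mg = 8.66e-07 kg
Step 2: S = m * g / k = 8.66e-07 * 9.81 / 91.7
Step 3: S = 9.26e-08 m/g
Step 4: Convert to um/g: S = 0.093 um/g


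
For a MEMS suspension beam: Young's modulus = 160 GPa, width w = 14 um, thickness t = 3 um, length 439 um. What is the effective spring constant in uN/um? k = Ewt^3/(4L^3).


Step 1: Convert E to consistent units (1 GPa = 1000 uN/um^2).
E = 160 GPa = 160000 uN/um^2
Step 2: Compute t^3 = 3^3 = 27
Step 3: Compute L^3 = 439^3 = 84604519
Step 4: k = 160000 * 14 * 27 / (4 * 84604519)
k = 0.1787 uN/um


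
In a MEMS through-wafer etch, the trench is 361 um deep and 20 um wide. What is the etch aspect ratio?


Step 1: AR = depth / width
Step 2: AR = 361 / 20
AR = 18.1


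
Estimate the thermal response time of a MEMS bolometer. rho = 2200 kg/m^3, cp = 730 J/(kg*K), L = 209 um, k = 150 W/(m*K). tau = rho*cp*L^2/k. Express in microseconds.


Step 1: Convert L to m: L = 209e-6 m
Step 2: L^2 = (209e-6)^2 = 4.3681e-08 m^2
Step 3: tau = 2200 * 730 * 4.3681e-08 / 150 = 4.6767791e-04 s
Step 4: Convert to microseconds (multiply by 1e6).
tau = 467.678 us


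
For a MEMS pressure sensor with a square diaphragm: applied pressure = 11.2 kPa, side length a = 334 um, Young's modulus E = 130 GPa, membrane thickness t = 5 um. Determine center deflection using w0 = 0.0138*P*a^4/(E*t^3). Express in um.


Step 1: Convert pressure to compatible units (E is in GPa, so P in GPa).
P = 11.2 kPa = 11.2e-6 GPa
Step 2: Compute numerator: 0.0138 * P * a^4.
a^4 = 334^4 = 12444741136
numerator = 0.0138 * 11.2e-6 * 12444741136 = 1.92346e+03
Step 3: Compute denominator: E * t^3 = 130 * 5^3 = 16250
Step 4: w0 = numerator / denominator = 1.92346e+03 / 16250 = 0.1184 um


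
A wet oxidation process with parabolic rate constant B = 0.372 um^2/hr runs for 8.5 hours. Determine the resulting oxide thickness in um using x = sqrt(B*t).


Step 1: Compute B*t = 0.372 * 8.5 = 3.162
Step 2: x = sqrt(3.162)
x = 1.778 um


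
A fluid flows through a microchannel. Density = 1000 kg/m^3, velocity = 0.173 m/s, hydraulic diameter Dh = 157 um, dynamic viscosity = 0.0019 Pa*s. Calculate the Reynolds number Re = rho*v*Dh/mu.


Step 1: Convert Dh to meters: Dh = 157e-6 m
Step 2: Re = rho * v * Dh / mu
Re = 1000 * 0.173 * 157e-6 / 0.0019
Re = 14.295


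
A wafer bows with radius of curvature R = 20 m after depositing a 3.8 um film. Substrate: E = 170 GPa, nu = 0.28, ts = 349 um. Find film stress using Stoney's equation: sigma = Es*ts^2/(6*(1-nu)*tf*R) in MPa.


Step 1: Compute numerator: Es * ts^2 = 170 * 349^2 = 20706170 (GPa*um^2)
Step 2: Compute denominator (R in um): 6*(1-nu)*tf*R = 6*0.72*3.8*20e6 = 328320000.0 (um^2)
Step 3: sigma (GPa) = 20706170 / 328320000.0 = 6.3067e-02 GPa
Step 4: Convert to MPa (x1000): sigma = 63.1 MPa


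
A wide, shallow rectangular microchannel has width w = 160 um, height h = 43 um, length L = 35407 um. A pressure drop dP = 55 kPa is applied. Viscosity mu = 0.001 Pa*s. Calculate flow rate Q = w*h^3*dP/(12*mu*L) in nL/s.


Step 1: Convert all dimensions to SI (meters).
w = 160e-6 m, h = 43e-6 m, L = 35407e-6 m, dP = 55e3 Pa
Step 2: Q = w * h^3 * dP / (12 * mu * L)
Q = 160e-6 * (43e-6)^3 * 55e3 / (12 * 0.001 * 35407e-6) = 1.64671204e-09 m^3/s
Step 3: Convert Q from m^3/s to nL/s (1 m^3 = 1e12 nL, so multiply by 1e12).
Q = 1646.712 nL/s


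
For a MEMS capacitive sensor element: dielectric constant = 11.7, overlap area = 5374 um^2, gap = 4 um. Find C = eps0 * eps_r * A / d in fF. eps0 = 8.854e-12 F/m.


Step 1: Convert area to m^2: A = 5374e-12 m^2
Step 2: Convert gap to m: d = 4e-6 m
Step 3: C = eps0 * eps_r * A / d
C = 8.854e-12 * 11.7 * 5374e-12 / 4e-6
Step 4: Convert to fF (multiply by 1e15).
C = 139.18 fF


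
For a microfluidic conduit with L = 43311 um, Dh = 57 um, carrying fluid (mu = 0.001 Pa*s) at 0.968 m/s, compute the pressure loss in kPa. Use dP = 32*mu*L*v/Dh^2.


Step 1: Convert to SI: L = 43311e-6 m, Dh = 57e-6 m
Step 2: dP = 32 * 0.001 * 43311e-6 * 0.968 / (57e-6)^2
Step 3: dP = 412927.53 Pa
Step 4: Convert to kPa: dP = 412.93 kPa


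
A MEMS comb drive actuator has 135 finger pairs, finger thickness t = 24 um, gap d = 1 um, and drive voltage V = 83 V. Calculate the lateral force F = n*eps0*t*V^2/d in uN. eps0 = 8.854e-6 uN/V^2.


Step 1: Parameters: n=135, eps0=8.854e-6 uN/V^2, t=24 um, V=83 V, d=1 um
Step 2: V^2 = 6889
Step 3: F = 135 * 8.854e-6 * 24 * 6889 / 1
F = 197.624 uN


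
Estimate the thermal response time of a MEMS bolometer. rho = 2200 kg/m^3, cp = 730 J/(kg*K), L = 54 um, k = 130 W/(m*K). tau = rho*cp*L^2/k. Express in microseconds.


Step 1: Convert L to m: L = 54e-6 m
Step 2: L^2 = (54e-6)^2 = 2.916e-09 m^2
Step 3: tau = 2200 * 730 * 2.916e-09 / 130 = 3.602382e-05 s
Step 4: Convert to microseconds (multiply by 1e6).
tau = 36.024 us


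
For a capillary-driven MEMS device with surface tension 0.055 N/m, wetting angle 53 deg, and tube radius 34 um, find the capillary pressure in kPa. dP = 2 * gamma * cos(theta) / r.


Step 1: cos(53 deg) = 0.6018
Step 2: Convert r to m: r = 34e-6 m
Step 3: dP = 2 * 0.055 * 0.6018 / 34e-6 = 1947.0 Pa
Step 4: Convert Pa to kPa (divide by 1000).
dP = 1.95 kPa


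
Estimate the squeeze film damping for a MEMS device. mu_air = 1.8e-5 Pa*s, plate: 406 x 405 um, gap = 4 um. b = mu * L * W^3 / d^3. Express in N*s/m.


Step 1: Convert to SI.
L = 406e-6 m, W = 405e-6 m, d = 4e-6 m
Step 2: W^3 = (405e-6)^3 = 6.64e-11 m^3
Step 3: d^3 = (4e-6)^3 = 6.40e-17 m^3
Step 4: b = 1.8e-5 * 406e-6 * 6.64e-11 / 6.40e-17
b = 7.59e-03 N*s/m


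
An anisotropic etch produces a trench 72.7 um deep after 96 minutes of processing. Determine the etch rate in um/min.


Step 1: Etch rate = depth / time
Step 2: rate = 72.7 / 96
rate = 0.757 um/min


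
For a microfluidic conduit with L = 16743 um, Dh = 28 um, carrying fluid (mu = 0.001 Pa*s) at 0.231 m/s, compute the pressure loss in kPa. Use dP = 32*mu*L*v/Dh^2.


Step 1: Convert to SI: L = 16743e-6 m, Dh = 28e-6 m
Step 2: dP = 32 * 0.001 * 16743e-6 * 0.231 / (28e-6)^2
Step 3: dP = 157862.57 Pa
Step 4: Convert to kPa: dP = 157.86 kPa


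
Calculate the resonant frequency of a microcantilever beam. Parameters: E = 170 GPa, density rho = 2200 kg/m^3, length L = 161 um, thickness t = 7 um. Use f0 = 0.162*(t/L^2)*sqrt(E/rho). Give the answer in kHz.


Step 1: Convert units to SI.
t_SI = 7e-6 m, L_SI = 161e-6 m
Step 2: Calculate sqrt(E/rho).
sqrt(170e9 / 2200) = 8790.49 m/s
Step 3: Compute f0.
f0 = 0.162 * 7e-6 / (161e-6)^2 * 8790.49 = 384569.1 Hz = 384.57 kHz


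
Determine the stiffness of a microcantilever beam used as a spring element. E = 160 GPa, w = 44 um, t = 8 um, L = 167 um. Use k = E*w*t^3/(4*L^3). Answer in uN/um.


Step 1: Convert E to consistent units (1 GPa = 1000 uN/um^2).
E = 160 GPa = 160000 uN/um^2
Step 2: Compute t^3 = 8^3 = 512
Step 3: Compute L^3 = 167^3 = 4657463
Step 4: k = 160000 * 44 * 512 / (4 * 4657463)
k = 193.4787 uN/um


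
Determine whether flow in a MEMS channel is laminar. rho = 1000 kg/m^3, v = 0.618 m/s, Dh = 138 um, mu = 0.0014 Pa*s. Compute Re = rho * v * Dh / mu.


Step 1: Convert Dh to meters: Dh = 138e-6 m
Step 2: Re = rho * v * Dh / mu
Re = 1000 * 0.618 * 138e-6 / 0.0014
Re = 60.917
Since Re = 60.917 is below ~2300, the flow is laminar.


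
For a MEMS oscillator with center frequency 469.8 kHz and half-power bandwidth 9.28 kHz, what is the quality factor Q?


Step 1: Q = f0 / bandwidth
Step 2: Q = 469.8 / 9.28
Q = 50.6


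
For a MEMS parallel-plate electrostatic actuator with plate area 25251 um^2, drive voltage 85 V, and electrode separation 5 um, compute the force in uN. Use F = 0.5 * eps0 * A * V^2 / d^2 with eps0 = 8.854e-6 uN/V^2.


Step 1: Identify parameters.
eps0 = 8.854e-6 uN/V^2, A = 25251 um^2, V = 85 V, d = 5 um
Step 2: Compute V^2 = 85^2 = 7225
Step 3: Compute d^2 = 5^2 = 25
Step 4: F = 0.5 * 8.854e-6 * 25251 * 7225 / 25
F = 32.306 uN


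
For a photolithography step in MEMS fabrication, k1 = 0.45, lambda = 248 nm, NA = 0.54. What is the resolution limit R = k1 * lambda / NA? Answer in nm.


Step 1: Identify values: k1 = 0.45, lambda = 248 nm, NA = 0.54
Step 2: R = k1 * lambda / NA
R = 0.45 * 248 / 0.54
R = 206.7 nm


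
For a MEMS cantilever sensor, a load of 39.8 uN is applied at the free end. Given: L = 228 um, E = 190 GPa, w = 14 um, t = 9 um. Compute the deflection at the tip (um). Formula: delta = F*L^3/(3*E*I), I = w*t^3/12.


Step 1: Calculate the second moment of area.
I = w * t^3 / 12 = 14 * 9^3 / 12 = 850.5 um^4
Step 2: Convert E to consistent units (1 GPa = 1000 uN/um^2).
E = 190 GPa = 190000 uN/um^2
Step 3: Calculate tip deflection.
delta = F * L^3 / (3 * E * I)
delta = 39.8 * 228^3 / (3 * 190000 * 850.5)
delta = 0.9731 um


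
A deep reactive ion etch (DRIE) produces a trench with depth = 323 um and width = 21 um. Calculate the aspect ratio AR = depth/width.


Step 1: AR = depth / width
Step 2: AR = 323 / 21
AR = 15.4


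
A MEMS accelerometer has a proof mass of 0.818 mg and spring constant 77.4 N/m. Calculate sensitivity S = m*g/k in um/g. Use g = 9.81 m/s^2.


Step 1: Convert mass: m = 0.818 mg = 8.18e-07 kg
Step 2: S = m * g / k = 8.18e-07 * 9.81 / 77.4
Step 3: S = 1.04e-07 m/g
Step 4: Convert to um/g: S = 0.104 um/g


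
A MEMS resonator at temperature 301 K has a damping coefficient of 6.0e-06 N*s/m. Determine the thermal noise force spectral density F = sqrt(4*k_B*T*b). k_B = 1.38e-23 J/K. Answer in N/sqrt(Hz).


Step 1: Compute 4 * k_B * T * b
= 4 * 1.38e-23 * 301 * 6.0e-06
= 9.9691e-26 N^2/Hz
Step 2: F_noise = sqrt(9.9691e-26)
F_noise = 3.16e-13 N/sqrt(Hz)


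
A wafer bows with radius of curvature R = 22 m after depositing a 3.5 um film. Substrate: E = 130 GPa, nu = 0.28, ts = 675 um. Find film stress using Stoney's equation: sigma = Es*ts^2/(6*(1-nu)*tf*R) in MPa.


Step 1: Compute numerator: Es * ts^2 = 130 * 675^2 = 59231250 (GPa*um^2)
Step 2: Compute denominator (R in um): 6*(1-nu)*tf*R = 6*0.72*3.5*22e6 = 332640000.0 (um^2)
Step 3: sigma (GPa) = 59231250 / 332640000.0 = 1.78064e-01 GPa
Step 4: Convert to MPa (x1000): sigma = 178.1 MPa


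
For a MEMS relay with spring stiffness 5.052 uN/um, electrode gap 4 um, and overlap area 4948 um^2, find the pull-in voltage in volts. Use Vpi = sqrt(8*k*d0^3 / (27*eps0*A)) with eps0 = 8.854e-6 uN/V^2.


Step 1: Compute numerator: 8 * k * d0^3 = 8 * 5.052 * 4^3 = 2586.624
Step 2: Compute denominator: 27 * eps0 * A = 27 * 8.854e-6 * 4948 = 1.182859
Step 3: Vpi = sqrt(2586.624 / 1.182859)
Vpi = 46.76 V


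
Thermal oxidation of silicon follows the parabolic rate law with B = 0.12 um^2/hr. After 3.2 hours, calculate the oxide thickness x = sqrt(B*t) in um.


Step 1: Compute B*t = 0.12 * 3.2 = 0.384
Step 2: x = sqrt(0.384)
x = 0.62 um


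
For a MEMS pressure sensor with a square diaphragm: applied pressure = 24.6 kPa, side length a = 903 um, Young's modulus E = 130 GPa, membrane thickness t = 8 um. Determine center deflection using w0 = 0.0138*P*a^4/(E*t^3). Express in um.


Step 1: Convert pressure to compatible units (E is in GPa, so P in GPa).
P = 24.6 kPa = 24.6e-6 GPa
Step 2: Compute numerator: 0.0138 * P * a^4.
a^4 = 903^4 = 664891837281
numerator = 0.0138 * 24.6e-6 * 664891837281 = 2.257175e+05
Step 3: Compute denominator: E * t^3 = 130 * 8^3 = 66560
Step 4: w0 = numerator / denominator = 2.257175e+05 / 66560 = 3.3912 um


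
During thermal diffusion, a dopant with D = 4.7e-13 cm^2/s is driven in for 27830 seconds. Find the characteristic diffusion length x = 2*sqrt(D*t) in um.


Step 1: Compute D*t = 4.7e-13 * 27830 = 1.30801e-08 cm^2
Step 2: sqrt(D*t) = 1.14368e-04 cm
Step 3: x = 2 * 1.14368e-04 cm = 2.28736e-04 cm
Step 4: Convert to um (1 cm = 1e4 um): x = 2.287 um


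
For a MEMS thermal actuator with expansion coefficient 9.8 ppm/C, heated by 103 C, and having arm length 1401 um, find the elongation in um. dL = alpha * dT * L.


Step 1: Convert CTE: alpha = 9.8 ppm/C = 9.8e-6 /C
Step 2: dL = 9.8e-6 * 103 * 1401
dL = 1.4142 um


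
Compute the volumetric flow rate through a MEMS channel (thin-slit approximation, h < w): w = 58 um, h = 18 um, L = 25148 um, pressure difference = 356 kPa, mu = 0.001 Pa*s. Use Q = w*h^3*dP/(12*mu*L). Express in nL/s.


Step 1: Convert all dimensions to SI (meters).
w = 58e-6 m, h = 18e-6 m, L = 25148e-6 m, dP = 356e3 Pa
Step 2: Q = w * h^3 * dP / (12 * mu * L)
Q = 58e-6 * (18e-6)^3 * 356e3 / (12 * 0.001 * 25148e-6) = 3.9903483e-10 m^3/s
Step 3: Convert Q from m^3/s to nL/s (1 m^3 = 1e12 nL, so multiply by 1e12).
Q = 399.035 nL/s


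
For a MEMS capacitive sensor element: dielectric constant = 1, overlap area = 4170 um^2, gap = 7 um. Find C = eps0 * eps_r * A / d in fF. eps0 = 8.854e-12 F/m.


Step 1: Convert area to m^2: A = 4170e-12 m^2
Step 2: Convert gap to m: d = 7e-6 m
Step 3: C = eps0 * eps_r * A / d
C = 8.854e-12 * 1 * 4170e-12 / 7e-6
Step 4: Convert to fF (multiply by 1e15).
C = 5.27 fF


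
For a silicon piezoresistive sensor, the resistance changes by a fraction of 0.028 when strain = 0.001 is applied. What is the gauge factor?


Step 1: Identify values.
dR/R = 0.028, strain = 0.001
Step 2: GF = (dR/R) / strain = 0.028 / 0.001
GF = 28.0


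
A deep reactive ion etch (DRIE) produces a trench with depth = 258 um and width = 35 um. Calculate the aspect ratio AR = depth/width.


Step 1: AR = depth / width
Step 2: AR = 258 / 35
AR = 7.4


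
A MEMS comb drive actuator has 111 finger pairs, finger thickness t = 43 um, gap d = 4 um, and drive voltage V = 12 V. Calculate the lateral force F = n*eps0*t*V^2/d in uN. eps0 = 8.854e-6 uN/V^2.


Step 1: Parameters: n=111, eps0=8.854e-6 uN/V^2, t=43 um, V=12 V, d=4 um
Step 2: V^2 = 144
Step 3: F = 111 * 8.854e-6 * 43 * 144 / 4
F = 1.521 uN


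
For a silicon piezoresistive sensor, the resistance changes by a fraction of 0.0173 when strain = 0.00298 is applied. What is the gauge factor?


Step 1: Identify values.
dR/R = 0.0173, strain = 0.00298
Step 2: GF = (dR/R) / strain = 0.0173 / 0.00298
GF = 5.8


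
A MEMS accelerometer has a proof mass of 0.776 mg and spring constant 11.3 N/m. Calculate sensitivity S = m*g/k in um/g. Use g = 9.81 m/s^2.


Step 1: Convert mass: m = 0.776 mg = 7.76e-07 kg
Step 2: S = m * g / k = 7.76e-07 * 9.81 / 11.3
Step 3: S = 6.74e-07 m/g
Step 4: Convert to um/g: S = 0.674 um/g


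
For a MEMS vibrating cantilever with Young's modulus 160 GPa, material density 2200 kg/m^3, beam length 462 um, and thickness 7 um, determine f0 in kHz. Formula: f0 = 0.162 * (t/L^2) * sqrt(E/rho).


Step 1: Convert units to SI.
t_SI = 7e-6 m, L_SI = 462e-6 m
Step 2: Calculate sqrt(E/rho).
sqrt(160e9 / 2200) = 8528.03 m/s
Step 3: Compute f0.
f0 = 0.162 * 7e-6 / (462e-6)^2 * 8528.03 = 45308.3 Hz = 45.31 kHz


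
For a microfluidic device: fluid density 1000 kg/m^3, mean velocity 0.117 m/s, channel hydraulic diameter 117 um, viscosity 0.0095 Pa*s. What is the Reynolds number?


Step 1: Convert Dh to meters: Dh = 117e-6 m
Step 2: Re = rho * v * Dh / mu
Re = 1000 * 0.117 * 117e-6 / 0.0095
Re = 1.441


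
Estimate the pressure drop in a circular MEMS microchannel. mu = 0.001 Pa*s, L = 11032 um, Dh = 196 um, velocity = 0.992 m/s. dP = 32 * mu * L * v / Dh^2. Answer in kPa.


Step 1: Convert to SI: L = 11032e-6 m, Dh = 196e-6 m
Step 2: dP = 32 * 0.001 * 11032e-6 * 0.992 / (196e-6)^2
Step 3: dP = 9115.99 Pa
Step 4: Convert to kPa: dP = 9.12 kPa


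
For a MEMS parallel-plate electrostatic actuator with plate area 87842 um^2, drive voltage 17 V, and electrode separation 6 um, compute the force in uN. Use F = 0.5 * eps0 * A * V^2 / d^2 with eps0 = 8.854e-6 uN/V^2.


Step 1: Identify parameters.
eps0 = 8.854e-6 uN/V^2, A = 87842 um^2, V = 17 V, d = 6 um
Step 2: Compute V^2 = 17^2 = 289
Step 3: Compute d^2 = 6^2 = 36
Step 4: F = 0.5 * 8.854e-6 * 87842 * 289 / 36
F = 3.122 uN


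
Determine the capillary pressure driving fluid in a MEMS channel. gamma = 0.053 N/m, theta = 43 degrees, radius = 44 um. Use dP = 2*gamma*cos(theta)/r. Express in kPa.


Step 1: cos(43 deg) = 0.7314
Step 2: Convert r to m: r = 44e-6 m
Step 3: dP = 2 * 0.053 * 0.7314 / 44e-6 = 1762.0 Pa
Step 4: Convert Pa to kPa (divide by 1000).
dP = 1.76 kPa


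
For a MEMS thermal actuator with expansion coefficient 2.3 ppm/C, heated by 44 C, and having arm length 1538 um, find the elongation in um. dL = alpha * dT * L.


Step 1: Convert CTE: alpha = 2.3 ppm/C = 2.3e-6 /C
Step 2: dL = 2.3e-6 * 44 * 1538
dL = 0.1556 um


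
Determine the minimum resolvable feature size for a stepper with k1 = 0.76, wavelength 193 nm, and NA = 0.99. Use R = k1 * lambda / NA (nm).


Step 1: Identify values: k1 = 0.76, lambda = 193 nm, NA = 0.99
Step 2: R = k1 * lambda / NA
R = 0.76 * 193 / 0.99
R = 148.2 nm


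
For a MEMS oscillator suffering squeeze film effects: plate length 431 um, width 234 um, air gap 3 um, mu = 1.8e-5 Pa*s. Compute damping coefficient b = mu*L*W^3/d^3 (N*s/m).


Step 1: Convert to SI.
L = 431e-6 m, W = 234e-6 m, d = 3e-6 m
Step 2: W^3 = (234e-6)^3 = 1.28e-11 m^3
Step 3: d^3 = (3e-6)^3 = 2.70e-17 m^3
Step 4: b = 1.8e-5 * 431e-6 * 1.28e-11 / 2.70e-17
b = 3.68e-03 N*s/m


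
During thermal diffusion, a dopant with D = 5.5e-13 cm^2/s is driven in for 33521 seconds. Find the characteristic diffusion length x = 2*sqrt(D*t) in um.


Step 1: Compute D*t = 5.5e-13 * 33521 = 1.843655e-08 cm^2
Step 2: sqrt(D*t) = 1.35781e-04 cm
Step 3: x = 2 * 1.35781e-04 cm = 2.71562e-04 cm
Step 4: Convert to um (1 cm = 1e4 um): x = 2.716 um


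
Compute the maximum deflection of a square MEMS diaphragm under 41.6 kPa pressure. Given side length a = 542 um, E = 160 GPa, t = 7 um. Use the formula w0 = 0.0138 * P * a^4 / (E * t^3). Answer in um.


Step 1: Convert pressure to compatible units (E is in GPa, so P in GPa).
P = 41.6 kPa = 41.6e-6 GPa
Step 2: Compute numerator: 0.0138 * P * a^4.
a^4 = 542^4 = 86297287696
numerator = 0.0138 * 41.6e-6 * 86297287696 = 4.95415e+04
Step 3: Compute denominator: E * t^3 = 160 * 7^3 = 54880
Step 4: w0 = numerator / denominator = 4.95415e+04 / 54880 = 0.9027 um


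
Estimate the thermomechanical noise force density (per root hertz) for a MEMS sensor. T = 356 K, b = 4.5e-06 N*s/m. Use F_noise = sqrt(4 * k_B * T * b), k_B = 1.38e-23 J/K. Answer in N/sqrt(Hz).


Step 1: Compute 4 * k_B * T * b
= 4 * 1.38e-23 * 356 * 4.5e-06
= 8.8430e-26 N^2/Hz
Step 2: F_noise = sqrt(8.8430e-26)
F_noise = 2.97e-13 N/sqrt(Hz)


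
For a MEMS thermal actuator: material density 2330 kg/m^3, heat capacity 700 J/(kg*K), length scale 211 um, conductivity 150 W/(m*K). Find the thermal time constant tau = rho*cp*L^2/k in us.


Step 1: Convert L to m: L = 211e-6 m
Step 2: L^2 = (211e-6)^2 = 4.4521e-08 m^2
Step 3: tau = 2330 * 700 * 4.4521e-08 / 150 = 4.8409167e-04 s
Step 4: Convert to microseconds (multiply by 1e6).
tau = 484.092 us


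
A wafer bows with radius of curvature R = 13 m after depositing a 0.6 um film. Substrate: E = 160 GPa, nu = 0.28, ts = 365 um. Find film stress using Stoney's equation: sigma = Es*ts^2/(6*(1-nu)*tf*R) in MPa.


Step 1: Compute numerator: Es * ts^2 = 160 * 365^2 = 21316000 (GPa*um^2)
Step 2: Compute denominator (R in um): 6*(1-nu)*tf*R = 6*0.72*0.6*13e6 = 33696000.0 (um^2)
Step 3: sigma (GPa) = 21316000 / 33696000.0 = 6.32597e-01 GPa
Step 4: Convert to MPa (x1000): sigma = 632.6 MPa


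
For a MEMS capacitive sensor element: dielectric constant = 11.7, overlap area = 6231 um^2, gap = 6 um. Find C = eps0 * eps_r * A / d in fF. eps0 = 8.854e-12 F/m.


Step 1: Convert area to m^2: A = 6231e-12 m^2
Step 2: Convert gap to m: d = 6e-6 m
Step 3: C = eps0 * eps_r * A / d
C = 8.854e-12 * 11.7 * 6231e-12 / 6e-6
Step 4: Convert to fF (multiply by 1e15).
C = 107.58 fF


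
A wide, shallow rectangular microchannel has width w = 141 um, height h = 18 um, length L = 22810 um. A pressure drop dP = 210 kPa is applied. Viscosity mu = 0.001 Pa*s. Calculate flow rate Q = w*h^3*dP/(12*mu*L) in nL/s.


Step 1: Convert all dimensions to SI (meters).
w = 141e-6 m, h = 18e-6 m, L = 22810e-6 m, dP = 210e3 Pa
Step 2: Q = w * h^3 * dP / (12 * mu * L)
Q = 141e-6 * (18e-6)^3 * 210e3 / (12 * 0.001 * 22810e-6) = 6.3088382e-10 m^3/s
Step 3: Convert Q from m^3/s to nL/s (1 m^3 = 1e12 nL, so multiply by 1e12).
Q = 630.884 nL/s


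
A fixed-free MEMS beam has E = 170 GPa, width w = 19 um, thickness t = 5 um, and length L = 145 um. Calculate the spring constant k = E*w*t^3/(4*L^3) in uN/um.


Step 1: Convert E to consistent units (1 GPa = 1000 uN/um^2).
E = 170 GPa = 170000 uN/um^2
Step 2: Compute t^3 = 5^3 = 125
Step 3: Compute L^3 = 145^3 = 3048625
Step 4: k = 170000 * 19 * 125 / (4 * 3048625)
k = 33.1092 uN/um


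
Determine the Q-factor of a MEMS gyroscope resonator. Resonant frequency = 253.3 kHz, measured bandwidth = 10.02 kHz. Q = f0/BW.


Step 1: Q = f0 / bandwidth
Step 2: Q = 253.3 / 10.02
Q = 25.3


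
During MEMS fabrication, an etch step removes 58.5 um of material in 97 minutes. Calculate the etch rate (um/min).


Step 1: Etch rate = depth / time
Step 2: rate = 58.5 / 97
rate = 0.603 um/min


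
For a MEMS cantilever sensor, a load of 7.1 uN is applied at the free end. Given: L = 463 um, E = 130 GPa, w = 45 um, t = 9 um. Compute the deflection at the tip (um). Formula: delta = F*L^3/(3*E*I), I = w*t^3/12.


Step 1: Calculate the second moment of area.
I = w * t^3 / 12 = 45 * 9^3 / 12 = 2733.75 um^4
Step 2: Convert E to consistent units (1 GPa = 1000 uN/um^2).
E = 130 GPa = 130000 uN/um^2
Step 3: Calculate tip deflection.
delta = F * L^3 / (3 * E * I)
delta = 7.1 * 463^3 / (3 * 130000 * 2733.75)
delta = 0.661 um


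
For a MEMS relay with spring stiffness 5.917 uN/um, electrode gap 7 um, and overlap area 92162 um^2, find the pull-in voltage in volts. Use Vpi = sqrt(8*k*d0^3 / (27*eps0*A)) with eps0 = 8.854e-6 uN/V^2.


Step 1: Compute numerator: 8 * k * d0^3 = 8 * 5.917 * 7^3 = 16236.248
Step 2: Compute denominator: 27 * eps0 * A = 27 * 8.854e-6 * 92162 = 22.032063
Step 3: Vpi = sqrt(16236.248 / 22.032063)
Vpi = 27.15 V


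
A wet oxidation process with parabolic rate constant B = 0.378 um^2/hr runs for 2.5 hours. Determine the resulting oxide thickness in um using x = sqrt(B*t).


Step 1: Compute B*t = 0.378 * 2.5 = 0.945
Step 2: x = sqrt(0.945)
x = 0.972 um


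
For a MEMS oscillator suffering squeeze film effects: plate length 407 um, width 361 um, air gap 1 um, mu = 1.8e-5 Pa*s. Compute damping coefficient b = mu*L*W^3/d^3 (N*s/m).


Step 1: Convert to SI.
L = 407e-6 m, W = 361e-6 m, d = 1e-6 m
Step 2: W^3 = (361e-6)^3 = 4.70e-11 m^3
Step 3: d^3 = (1e-6)^3 = 1.00e-18 m^3
Step 4: b = 1.8e-5 * 407e-6 * 4.70e-11 / 1.00e-18
b = 3.45e-01 N*s/m


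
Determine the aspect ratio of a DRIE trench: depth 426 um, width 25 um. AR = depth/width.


Step 1: AR = depth / width
Step 2: AR = 426 / 25
AR = 17.0


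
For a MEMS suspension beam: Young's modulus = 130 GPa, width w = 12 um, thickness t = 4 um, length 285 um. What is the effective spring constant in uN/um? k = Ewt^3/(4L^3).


Step 1: Convert E to consistent units (1 GPa = 1000 uN/um^2).
E = 130 GPa = 130000 uN/um^2
Step 2: Compute t^3 = 4^3 = 64
Step 3: Compute L^3 = 285^3 = 23149125
Step 4: k = 130000 * 12 * 64 / (4 * 23149125)
k = 1.0782 uN/um


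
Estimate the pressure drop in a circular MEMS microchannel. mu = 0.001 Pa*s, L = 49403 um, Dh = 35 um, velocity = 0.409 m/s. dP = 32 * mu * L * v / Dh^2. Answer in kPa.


Step 1: Convert to SI: L = 49403e-6 m, Dh = 35e-6 m
Step 2: dP = 32 * 0.001 * 49403e-6 * 0.409 / (35e-6)^2
Step 3: dP = 527825.68 Pa
Step 4: Convert to kPa: dP = 527.83 kPa


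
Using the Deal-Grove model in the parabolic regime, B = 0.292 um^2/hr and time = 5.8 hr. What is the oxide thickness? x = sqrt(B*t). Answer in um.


Step 1: Compute B*t = 0.292 * 5.8 = 1.6936
Step 2: x = sqrt(1.6936)
x = 1.301 um


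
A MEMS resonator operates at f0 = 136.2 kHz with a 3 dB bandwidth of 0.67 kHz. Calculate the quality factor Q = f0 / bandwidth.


Step 1: Q = f0 / bandwidth
Step 2: Q = 136.2 / 0.67
Q = 203.3


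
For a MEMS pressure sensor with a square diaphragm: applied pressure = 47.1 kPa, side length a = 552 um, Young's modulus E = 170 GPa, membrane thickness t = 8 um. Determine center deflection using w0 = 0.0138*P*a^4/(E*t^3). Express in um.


Step 1: Convert pressure to compatible units (E is in GPa, so P in GPa).
P = 47.1 kPa = 47.1e-6 GPa
Step 2: Compute numerator: 0.0138 * P * a^4.
a^4 = 552^4 = 92844527616
numerator = 0.0138 * 47.1e-6 * 92844527616 = 6.03471e+04
Step 3: Compute denominator: E * t^3 = 170 * 8^3 = 87040
Step 4: w0 = numerator / denominator = 6.03471e+04 / 87040 = 0.6933 um


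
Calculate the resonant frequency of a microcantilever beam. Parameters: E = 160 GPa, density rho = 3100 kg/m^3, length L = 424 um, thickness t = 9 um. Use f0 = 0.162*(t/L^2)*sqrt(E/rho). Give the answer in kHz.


Step 1: Convert units to SI.
t_SI = 9e-6 m, L_SI = 424e-6 m
Step 2: Calculate sqrt(E/rho).
sqrt(160e9 / 3100) = 7184.21 m/s
Step 3: Compute f0.
f0 = 0.162 * 9e-6 / (424e-6)^2 * 7184.21 = 58264.6 Hz = 58.26 kHz


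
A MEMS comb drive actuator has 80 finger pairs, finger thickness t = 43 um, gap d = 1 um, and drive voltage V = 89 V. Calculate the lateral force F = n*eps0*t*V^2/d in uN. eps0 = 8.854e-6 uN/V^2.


Step 1: Parameters: n=80, eps0=8.854e-6 uN/V^2, t=43 um, V=89 V, d=1 um
Step 2: V^2 = 7921
Step 3: F = 80 * 8.854e-6 * 43 * 7921 / 1
F = 241.256 uN


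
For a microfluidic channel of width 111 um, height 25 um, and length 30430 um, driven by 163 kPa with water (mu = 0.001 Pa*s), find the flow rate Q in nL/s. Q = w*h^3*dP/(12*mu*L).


Step 1: Convert all dimensions to SI (meters).
w = 111e-6 m, h = 25e-6 m, L = 30430e-6 m, dP = 163e3 Pa
Step 2: Q = w * h^3 * dP / (12 * mu * L)
Q = 111e-6 * (25e-6)^3 * 163e3 / (12 * 0.001 * 30430e-6) = 7.741897e-10 m^3/s
Step 3: Convert Q from m^3/s to nL/s (1 m^3 = 1e12 nL, so multiply by 1e12).
Q = 774.19 nL/s


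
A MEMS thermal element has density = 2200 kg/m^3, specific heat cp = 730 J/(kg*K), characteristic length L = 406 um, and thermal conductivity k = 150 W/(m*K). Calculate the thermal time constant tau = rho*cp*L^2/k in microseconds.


Step 1: Convert L to m: L = 406e-6 m
Step 2: L^2 = (406e-6)^2 = 1.64836e-07 m^2
Step 3: tau = 2200 * 730 * 1.64836e-07 / 150 = 1.76484411e-03 s
Step 4: Convert to microseconds (multiply by 1e6).
tau = 1764.844 us


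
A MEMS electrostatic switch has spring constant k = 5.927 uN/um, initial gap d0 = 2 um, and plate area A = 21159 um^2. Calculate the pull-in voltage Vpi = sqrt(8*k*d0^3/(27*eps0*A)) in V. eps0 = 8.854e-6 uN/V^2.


Step 1: Compute numerator: 8 * k * d0^3 = 8 * 5.927 * 2^3 = 379.328
Step 2: Compute denominator: 27 * eps0 * A = 27 * 8.854e-6 * 21159 = 5.058228
Step 3: Vpi = sqrt(379.328 / 5.058228)
Vpi = 8.66 V


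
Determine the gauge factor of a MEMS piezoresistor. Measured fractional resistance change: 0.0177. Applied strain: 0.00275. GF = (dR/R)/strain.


Step 1: Identify values.
dR/R = 0.0177, strain = 0.00275
Step 2: GF = (dR/R) / strain = 0.0177 / 0.00275
GF = 6.4


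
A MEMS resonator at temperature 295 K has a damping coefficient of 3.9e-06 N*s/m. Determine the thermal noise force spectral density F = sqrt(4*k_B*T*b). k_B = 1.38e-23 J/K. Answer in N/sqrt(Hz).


Step 1: Compute 4 * k_B * T * b
= 4 * 1.38e-23 * 295 * 3.9e-06
= 6.3508e-26 N^2/Hz
Step 2: F_noise = sqrt(6.3508e-26)
F_noise = 2.52e-13 N/sqrt(Hz)


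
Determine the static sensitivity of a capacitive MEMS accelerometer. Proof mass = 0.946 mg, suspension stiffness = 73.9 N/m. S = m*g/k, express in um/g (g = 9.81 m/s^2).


Step 1: Convert mass: m = 0.946 mg = 9.46e-07 kg
Step 2: S = m * g / k = 9.46e-07 * 9.81 / 73.9
Step 3: S = 1.26e-07 m/g
Step 4: Convert to um/g: S = 0.126 um/g


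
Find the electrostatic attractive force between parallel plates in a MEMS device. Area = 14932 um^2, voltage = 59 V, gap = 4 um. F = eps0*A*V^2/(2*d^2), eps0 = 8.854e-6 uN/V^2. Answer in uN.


Step 1: Identify parameters.
eps0 = 8.854e-6 uN/V^2, A = 14932 um^2, V = 59 V, d = 4 um
Step 2: Compute V^2 = 59^2 = 3481
Step 3: Compute d^2 = 4^2 = 16
Step 4: F = 0.5 * 8.854e-6 * 14932 * 3481 / 16
F = 14.382 uN


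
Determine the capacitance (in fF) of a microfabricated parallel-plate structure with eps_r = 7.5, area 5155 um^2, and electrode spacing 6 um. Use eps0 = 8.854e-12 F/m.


Step 1: Convert area to m^2: A = 5155e-12 m^2
Step 2: Convert gap to m: d = 6e-6 m
Step 3: C = eps0 * eps_r * A / d
C = 8.854e-12 * 7.5 * 5155e-12 / 6e-6
Step 4: Convert to fF (multiply by 1e15).
C = 57.05 fF


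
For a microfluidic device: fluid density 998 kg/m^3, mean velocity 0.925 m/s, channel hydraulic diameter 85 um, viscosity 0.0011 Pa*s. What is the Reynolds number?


Step 1: Convert Dh to meters: Dh = 85e-6 m
Step 2: Re = rho * v * Dh / mu
Re = 998 * 0.925 * 85e-6 / 0.0011
Re = 71.334


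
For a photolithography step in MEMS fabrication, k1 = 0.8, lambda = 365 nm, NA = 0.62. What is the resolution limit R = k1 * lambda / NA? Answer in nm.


Step 1: Identify values: k1 = 0.8, lambda = 365 nm, NA = 0.62
Step 2: R = k1 * lambda / NA
R = 0.8 * 365 / 0.62
R = 471.0 nm


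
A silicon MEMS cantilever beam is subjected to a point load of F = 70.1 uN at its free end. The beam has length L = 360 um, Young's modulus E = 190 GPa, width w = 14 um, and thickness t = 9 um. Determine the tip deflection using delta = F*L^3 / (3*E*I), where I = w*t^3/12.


Step 1: Calculate the second moment of area.
I = w * t^3 / 12 = 14 * 9^3 / 12 = 850.5 um^4
Step 2: Convert E to consistent units (1 GPa = 1000 uN/um^2).
E = 190 GPa = 190000 uN/um^2
Step 3: Calculate tip deflection.
delta = F * L^3 / (3 * E * I)
delta = 70.1 * 360^3 / (3 * 190000 * 850.5)
delta = 6.7465 um


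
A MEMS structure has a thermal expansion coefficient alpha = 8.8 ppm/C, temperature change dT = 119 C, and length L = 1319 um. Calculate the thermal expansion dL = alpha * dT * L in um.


Step 1: Convert CTE: alpha = 8.8 ppm/C = 8.8e-6 /C
Step 2: dL = 8.8e-6 * 119 * 1319
dL = 1.3813 um


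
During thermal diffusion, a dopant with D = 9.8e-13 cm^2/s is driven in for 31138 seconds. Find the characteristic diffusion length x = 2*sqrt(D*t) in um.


Step 1: Compute D*t = 9.8e-13 * 31138 = 3.051524e-08 cm^2
Step 2: sqrt(D*t) = 1.74686e-04 cm
Step 3: x = 2 * 1.74686e-04 cm = 3.49372e-04 cm
Step 4: Convert to um (1 cm = 1e4 um): x = 3.494 um


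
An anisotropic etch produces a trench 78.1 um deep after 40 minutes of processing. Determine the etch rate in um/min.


Step 1: Etch rate = depth / time
Step 2: rate = 78.1 / 40
rate = 1.953 um/min


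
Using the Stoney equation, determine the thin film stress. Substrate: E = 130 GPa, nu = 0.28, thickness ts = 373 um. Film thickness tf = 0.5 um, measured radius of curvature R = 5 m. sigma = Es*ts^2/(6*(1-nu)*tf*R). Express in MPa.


Step 1: Compute numerator: Es * ts^2 = 130 * 373^2 = 18086770 (GPa*um^2)
Step 2: Compute denominator (R in um): 6*(1-nu)*tf*R = 6*0.72*0.5*5e6 = 10800000.0 (um^2)
Step 3: sigma (GPa) = 18086770 / 10800000.0 = 1.674701e+00 GPa
Step 4: Convert to MPa (x1000): sigma = 1674.7 MPa


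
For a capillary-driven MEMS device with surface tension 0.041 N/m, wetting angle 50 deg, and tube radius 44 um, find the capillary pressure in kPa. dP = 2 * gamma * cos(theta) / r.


Step 1: cos(50 deg) = 0.6428
Step 2: Convert r to m: r = 44e-6 m
Step 3: dP = 2 * 0.041 * 0.6428 / 44e-6 = 1197.9 Pa
Step 4: Convert Pa to kPa (divide by 1000).
dP = 1.2 kPa


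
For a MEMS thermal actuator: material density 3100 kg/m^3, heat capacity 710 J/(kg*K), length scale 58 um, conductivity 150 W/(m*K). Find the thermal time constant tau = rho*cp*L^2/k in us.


Step 1: Convert L to m: L = 58e-6 m
Step 2: L^2 = (58e-6)^2 = 3.364e-09 m^2
Step 3: tau = 3100 * 710 * 3.364e-09 / 150 = 4.936109e-05 s
Step 4: Convert to microseconds (multiply by 1e6).
tau = 49.361 us


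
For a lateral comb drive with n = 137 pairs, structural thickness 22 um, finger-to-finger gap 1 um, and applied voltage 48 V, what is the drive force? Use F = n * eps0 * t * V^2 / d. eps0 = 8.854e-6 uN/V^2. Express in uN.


Step 1: Parameters: n=137, eps0=8.854e-6 uN/V^2, t=22 um, V=48 V, d=1 um
Step 2: V^2 = 2304
Step 3: F = 137 * 8.854e-6 * 22 * 2304 / 1
F = 61.484 uN


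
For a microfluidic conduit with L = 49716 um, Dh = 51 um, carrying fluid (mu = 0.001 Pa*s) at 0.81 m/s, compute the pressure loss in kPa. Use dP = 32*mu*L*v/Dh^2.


Step 1: Convert to SI: L = 49716e-6 m, Dh = 51e-6 m
Step 2: dP = 32 * 0.001 * 49716e-6 * 0.81 / (51e-6)^2
Step 3: dP = 495439.72 Pa
Step 4: Convert to kPa: dP = 495.44 kPa


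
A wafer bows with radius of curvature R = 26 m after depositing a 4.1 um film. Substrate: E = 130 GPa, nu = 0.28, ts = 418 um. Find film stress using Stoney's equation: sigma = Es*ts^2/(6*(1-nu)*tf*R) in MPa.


Step 1: Compute numerator: Es * ts^2 = 130 * 418^2 = 22714120 (GPa*um^2)
Step 2: Compute denominator (R in um): 6*(1-nu)*tf*R = 6*0.72*4.1*26e6 = 460512000.0 (um^2)
Step 3: sigma (GPa) = 22714120 / 460512000.0 = 4.9324e-02 GPa
Step 4: Convert to MPa (x1000): sigma = 49.3 MPa


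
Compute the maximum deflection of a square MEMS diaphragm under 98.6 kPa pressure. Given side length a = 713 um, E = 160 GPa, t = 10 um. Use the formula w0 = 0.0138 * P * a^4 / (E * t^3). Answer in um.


Step 1: Convert pressure to compatible units (E is in GPa, so P in GPa).
P = 98.6 kPa = 98.6e-6 GPa
Step 2: Compute numerator: 0.0138 * P * a^4.
a^4 = 713^4 = 258439040161
numerator = 0.0138 * 98.6e-6 * 258439040161 = 3.516528e+05
Step 3: Compute denominator: E * t^3 = 160 * 10^3 = 160000
Step 4: w0 = numerator / denominator = 3.516528e+05 / 160000 = 2.1978 um


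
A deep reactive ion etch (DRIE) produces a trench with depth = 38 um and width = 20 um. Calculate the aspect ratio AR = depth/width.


Step 1: AR = depth / width
Step 2: AR = 38 / 20
AR = 1.9


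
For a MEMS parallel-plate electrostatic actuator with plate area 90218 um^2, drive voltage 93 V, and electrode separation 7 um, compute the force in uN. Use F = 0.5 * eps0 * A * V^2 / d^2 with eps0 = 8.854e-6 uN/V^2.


Step 1: Identify parameters.
eps0 = 8.854e-6 uN/V^2, A = 90218 um^2, V = 93 V, d = 7 um
Step 2: Compute V^2 = 93^2 = 8649
Step 3: Compute d^2 = 7^2 = 49
Step 4: F = 0.5 * 8.854e-6 * 90218 * 8649 / 49
F = 70.497 uN


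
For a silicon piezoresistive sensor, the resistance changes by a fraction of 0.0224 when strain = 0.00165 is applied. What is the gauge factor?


Step 1: Identify values.
dR/R = 0.0224, strain = 0.00165
Step 2: GF = (dR/R) / strain = 0.0224 / 0.00165
GF = 13.6


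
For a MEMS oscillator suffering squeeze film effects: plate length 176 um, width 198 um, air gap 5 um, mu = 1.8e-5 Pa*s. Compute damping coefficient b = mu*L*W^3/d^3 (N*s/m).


Step 1: Convert to SI.
L = 176e-6 m, W = 198e-6 m, d = 5e-6 m
Step 2: W^3 = (198e-6)^3 = 7.76e-12 m^3
Step 3: d^3 = (5e-6)^3 = 1.25e-16 m^3
Step 4: b = 1.8e-5 * 176e-6 * 7.76e-12 / 1.25e-16
b = 1.97e-04 N*s/m


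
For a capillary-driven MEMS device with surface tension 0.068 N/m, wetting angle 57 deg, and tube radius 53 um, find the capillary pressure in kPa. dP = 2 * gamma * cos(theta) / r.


Step 1: cos(57 deg) = 0.5446
Step 2: Convert r to m: r = 53e-6 m
Step 3: dP = 2 * 0.068 * 0.5446 / 53e-6 = 1397.5 Pa
Step 4: Convert Pa to kPa (divide by 1000).
dP = 1.4 kPa


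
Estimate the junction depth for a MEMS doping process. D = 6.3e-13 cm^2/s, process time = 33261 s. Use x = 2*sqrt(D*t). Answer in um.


Step 1: Compute D*t = 6.3e-13 * 33261 = 2.095443e-08 cm^2
Step 2: sqrt(D*t) = 1.44756e-04 cm
Step 3: x = 2 * 1.44756e-04 cm = 2.89512e-04 cm
Step 4: Convert to um (1 cm = 1e4 um): x = 2.895 um
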